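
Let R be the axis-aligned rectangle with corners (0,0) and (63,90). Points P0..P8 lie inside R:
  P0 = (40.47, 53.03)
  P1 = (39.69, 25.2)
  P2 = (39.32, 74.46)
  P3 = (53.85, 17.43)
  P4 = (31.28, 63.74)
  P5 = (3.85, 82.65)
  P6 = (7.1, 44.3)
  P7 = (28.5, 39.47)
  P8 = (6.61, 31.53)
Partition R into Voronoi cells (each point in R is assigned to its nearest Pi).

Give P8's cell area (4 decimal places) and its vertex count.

1. box [0,63]×[0,90]: [(0, 0) (63, 0) (63, 90) (0, 90)]
2. ⊥bis P8·P0 via (23.54,42.28): [(0, 79.3528) (0, 0) (50.3864, 0)]  |A|=1999.1511
3. ⊥bis P8·P1 via (23.15,28.365): [(25.2864, 39.5296) (0, 79.3528) (0, 0) (17.7222, 0)]  |A|=1353.5495
4. ⊥bis P8·P2 via (22.965,52.995): [(25.2864, 39.5296) (10.8985, 62.189) (0, 70.4929) (0, 0) (17.7222, 0)]  |A|=1305.2701
5. ⊥bis P8·P3 via (30.23,24.48): [(25.2864, 39.5296) (10.8985, 62.189) (0, 70.4929) (0, 0) (17.7222, 0)]  |A|=1305.2701
6. ⊥bis P8·P4 via (18.945,47.635): [(25.2864, 39.5296) (21.2709, 45.8536) (0, 62.1452) (0, 0) (17.7222, 0)]  |A|=1170.5391
7. ⊥bis P8·P5 via (5.23,57.09): [(25.2864, 39.5296) (21.2709, 45.8536) (6.51, 57.1591) (0, 56.8076) (0, 0) (17.7222, 0)]  |A|=1153.1654
8. ⊥bis P8·P6 via (6.855,37.915): [(24.8453, 37.2247) (0, 38.178) (0, 0) (17.7222, 0)]  |A|=804.1255
9. ⊥bis P8·P7 via (17.555,35.5): [(22.1115, 22.938) (16.8177, 37.5327) (0, 38.178) (0, 0) (17.7222, 0)]  |A|=746.3601
10. canonical 5-gon: [(22.1115, 22.938) (16.8177, 37.5327) (0, 38.178) (0, 0) (17.7222, 0)]
11. shoelace: 746.3601

Area of P8's cell: 746.3601 (5 vertices)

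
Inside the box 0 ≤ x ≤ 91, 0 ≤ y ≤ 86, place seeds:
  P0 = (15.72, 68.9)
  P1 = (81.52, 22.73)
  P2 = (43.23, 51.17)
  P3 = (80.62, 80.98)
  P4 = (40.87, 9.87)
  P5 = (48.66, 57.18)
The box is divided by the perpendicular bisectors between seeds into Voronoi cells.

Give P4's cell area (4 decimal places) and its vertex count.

Area of P4's cell: 1889.6208 (5 vertices)

1. box [0,91]×[0,86]: [(0, 0) (91, 0) (91, 86) (0, 86)]
2. ⊥bis P4·P0 via (28.295,39.385): [(0, 27.3298) (0, 0) (91, 0) (91, 66.1008)]  |A|=4251.0894
3. ⊥bis P4·P1 via (61.195,16.3): [(50.8515, 48.9953) (0, 27.3298) (0, 0) (66.3517, 0)]  |A|=2320.3409
4. ⊥bis P4·P2 via (42.05,30.52): [(56.966, 29.6677) (11.5751, 32.2614) (0, 27.3298) (0, 0) (66.3517, 0)]  |A|=1889.6208
5. ⊥bis P4·P3 via (60.745,45.425): [(56.966, 29.6677) (11.5751, 32.2614) (0, 27.3298) (0, 0) (66.3517, 0)]  |A|=1889.6208
6. ⊥bis P4·P5 via (44.765,33.525): [(56.966, 29.6677) (11.5751, 32.2614) (0, 27.3298) (0, 0) (66.3517, 0)]  |A|=1889.6208
7. canonical 5-gon: [(56.966, 29.6677) (11.5751, 32.2614) (0, 27.3298) (0, 0) (66.3517, 0)]
8. shoelace: 1889.6208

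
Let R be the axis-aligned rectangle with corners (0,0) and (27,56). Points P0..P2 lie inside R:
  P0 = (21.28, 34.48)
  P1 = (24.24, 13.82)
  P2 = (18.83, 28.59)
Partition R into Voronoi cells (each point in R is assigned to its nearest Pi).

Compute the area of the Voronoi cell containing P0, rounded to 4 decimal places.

1. box [0,27]×[0,56]: [(0, 0) (27, 0) (27, 56) (0, 56)]
2. ⊥bis P0·P1 via (22.76,24.15): [(0, 20.8891) (27, 24.7575) (27, 56) (0, 56)]  |A|=895.7709
3. ⊥bis P0·P2 via (20.055,31.535): [(0, 39.8771) (27, 28.6462) (27, 56) (0, 56)]  |A|=586.9365
4. canonical 4-gon: [(0, 39.8771) (27, 28.6462) (27, 56) (0, 56)]
5. shoelace: 586.9365

Area of P0's cell: 586.9365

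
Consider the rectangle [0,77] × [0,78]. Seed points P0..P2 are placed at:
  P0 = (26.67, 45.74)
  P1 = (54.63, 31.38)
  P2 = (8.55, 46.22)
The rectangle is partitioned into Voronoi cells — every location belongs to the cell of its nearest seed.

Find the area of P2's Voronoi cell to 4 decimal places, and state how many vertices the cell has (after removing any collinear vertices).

Area of P2's cell: 1359.1577 (4 vertices)

1. box [0,77]×[0,78]: [(0, 0) (77, 0) (77, 78) (0, 78)]
2. ⊥bis P2·P0 via (17.61,45.98): [(0, 0) (16.392, 0) (18.4582, 78) (0, 78)]  |A|=1359.1577
3. ⊥bis P2·P1 via (31.59,38.8): [(0, 0) (16.392, 0) (18.4582, 78) (0, 78)]  |A|=1359.1577
4. canonical 4-gon: [(0, 0) (16.392, 0) (18.4582, 78) (0, 78)]
5. shoelace: 1359.1577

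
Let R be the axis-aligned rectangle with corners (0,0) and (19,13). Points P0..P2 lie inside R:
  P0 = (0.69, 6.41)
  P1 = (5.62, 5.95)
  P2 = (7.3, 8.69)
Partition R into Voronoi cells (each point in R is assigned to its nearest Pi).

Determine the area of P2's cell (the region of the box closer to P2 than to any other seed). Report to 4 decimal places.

1. box [0,19]×[0,13]: [(0, 0) (19, 0) (19, 13) (0, 13)]
2. ⊥bis P2·P0 via (3.995,7.55): [(6.5992, 0) (19, 0) (19, 13) (2.1151, 13)]  |A|=190.3567
3. ⊥bis P2·P1 via (6.46,7.32): [(3.4345, 9.1751) (18.3986, 0) (19, 0) (19, 13) (2.1151, 13)]  |A|=136.2268
4. canonical 5-gon: [(3.4345, 9.1751) (18.3986, 0) (19, 0) (19, 13) (2.1151, 13)]
5. shoelace: 136.2268

Area of P2's cell: 136.2268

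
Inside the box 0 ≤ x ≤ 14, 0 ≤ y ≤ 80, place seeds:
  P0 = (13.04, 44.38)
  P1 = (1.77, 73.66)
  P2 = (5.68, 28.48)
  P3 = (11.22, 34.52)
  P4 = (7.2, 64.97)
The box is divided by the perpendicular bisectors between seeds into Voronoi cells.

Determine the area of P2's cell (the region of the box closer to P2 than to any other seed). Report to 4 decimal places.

Area of P2's cell: 459.6195

1. box [0,14]×[0,80]: [(0, 0) (14, 0) (14, 80) (0, 80)]
2. ⊥bis P2·P0 via (9.36,36.43): [(0, 40.7627) (0, 0) (14, 0) (14, 34.2822)]  |A|=525.314
3. ⊥bis P2·P1 via (3.725,51.07): [(0, 40.7627) (0, 0) (14, 0) (14, 34.2822)]  |A|=525.314
4. ⊥bis P2·P3 via (8.45,31.5): [(0, 39.2505) (0, 0) (14, 0) (14, 26.4094)]  |A|=459.6195
5. ⊥bis P2·P4 via (6.44,46.725): [(0, 39.2505) (0, 0) (14, 0) (14, 26.4094)]  |A|=459.6195
6. canonical 4-gon: [(0, 39.2505) (0, 0) (14, 0) (14, 26.4094)]
7. shoelace: 459.6195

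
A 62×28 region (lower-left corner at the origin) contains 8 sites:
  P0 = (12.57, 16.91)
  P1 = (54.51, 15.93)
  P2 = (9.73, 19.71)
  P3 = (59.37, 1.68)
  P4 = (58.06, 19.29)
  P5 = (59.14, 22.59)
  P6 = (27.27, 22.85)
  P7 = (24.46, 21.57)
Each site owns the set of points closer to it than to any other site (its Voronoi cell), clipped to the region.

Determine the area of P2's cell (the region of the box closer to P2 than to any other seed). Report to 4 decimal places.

Area of P2's cell: 208.1220

1. box [0,62]×[0,28]: [(0, 0) (62, 0) (62, 28) (0, 28)]
2. ⊥bis P2·P0 via (11.15,18.31): [(0, 7.0007) (20.7035, 28) (0, 28)]  |A|=217.3796
3. ⊥bis P2·P1 via (32.12,17.82): [(0, 7.0007) (20.7035, 28) (0, 28)]  |A|=217.3796
4. ⊥bis P2·P3 via (34.55,10.695): [(0, 7.0007) (20.7035, 28) (0, 28)]  |A|=217.3796
5. ⊥bis P2·P4 via (33.895,19.5): [(0, 7.0007) (20.7035, 28) (0, 28)]  |A|=217.3796
6. ⊥bis P2·P5 via (34.435,21.15): [(0, 7.0007) (20.7035, 28) (0, 28)]  |A|=217.3796
7. ⊥bis P2·P6 via (18.5,21.28): [(0, 7.0007) (17.8205, 25.0758) (17.297, 28) (0, 28)]  |A|=212.3988
8. ⊥bis P2·P7 via (17.095,20.64): [(0, 7.0007) (16.6808, 23.9199) (16.1656, 28) (0, 28)]  |A|=208.122
9. canonical 4-gon: [(0, 7.0007) (16.6808, 23.9199) (16.1656, 28) (0, 28)]
10. shoelace: 208.122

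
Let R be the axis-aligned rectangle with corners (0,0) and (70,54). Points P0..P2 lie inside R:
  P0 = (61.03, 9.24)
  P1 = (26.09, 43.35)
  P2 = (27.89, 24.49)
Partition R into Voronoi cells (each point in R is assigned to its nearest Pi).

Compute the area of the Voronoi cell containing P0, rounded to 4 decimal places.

Area of P0's cell: 1048.0026

1. box [0,70]×[0,54]: [(0, 0) (70, 0) (70, 54) (0, 54)]
2. ⊥bis P0·P1 via (43.56,26.295): [(17.8896, 0) (70, 0) (70, 53.3784)]  |A|=1390.783
3. ⊥bis P0·P2 via (44.46,16.865): [(53.4712, 36.4474) (36.6993, 0) (70, 0) (70, 53.3784)]  |A|=1048.0026
4. canonical 4-gon: [(53.4712, 36.4474) (36.6993, 0) (70, 0) (70, 53.3784)]
5. shoelace: 1048.0026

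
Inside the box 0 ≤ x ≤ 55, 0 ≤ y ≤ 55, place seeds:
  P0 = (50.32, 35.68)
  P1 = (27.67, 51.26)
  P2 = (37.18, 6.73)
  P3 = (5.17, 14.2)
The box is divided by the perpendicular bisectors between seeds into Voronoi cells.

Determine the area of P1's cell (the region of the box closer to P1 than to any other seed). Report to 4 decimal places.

1. box [0,55]×[0,55]: [(0, 0) (55, 0) (55, 55) (0, 55)]
2. ⊥bis P1·P0 via (38.995,43.47): [(0, 0) (9.0938, 0) (46.926, 55) (0, 55)]  |A|=1540.5443
3. ⊥bis P1·P2 via (32.425,28.995): [(0, 22.0702) (28.4551, 28.1472) (46.926, 55) (0, 55)]  |A|=1098.558
4. ⊥bis P1·P3 via (16.42,32.73): [(0, 42.699) (25.136, 27.4383) (28.4551, 28.1472) (46.926, 55) (0, 55)]  |A|=839.2958
5. canonical 5-gon: [(0, 42.699) (25.136, 27.4383) (28.4551, 28.1472) (46.926, 55) (0, 55)]
6. shoelace: 839.2958

Area of P1's cell: 839.2958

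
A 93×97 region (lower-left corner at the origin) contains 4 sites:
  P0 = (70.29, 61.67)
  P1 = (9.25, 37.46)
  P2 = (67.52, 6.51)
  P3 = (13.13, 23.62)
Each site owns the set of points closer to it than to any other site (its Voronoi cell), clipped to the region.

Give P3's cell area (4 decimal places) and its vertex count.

Area of P3's cell: 1381.0734 (5 vertices)

1. box [0,93]×[0,97]: [(0, 0) (93, 0) (93, 97) (0, 97)]
2. ⊥bis P3·P0 via (41.71,42.645): [(0, 0) (70.0977, 0) (5.5272, 97) (0, 97)]  |A|=3667.8097
3. ⊥bis P3·P1 via (11.19,30.54): [(0, 27.4029) (0, 0) (70.0977, 0) (43.7008, 39.6543)]  |A|=1988.6035
4. ⊥bis P3·P2 via (40.325,15.065): [(0, 27.4029) (0, 0) (35.5859, 0) (46.6613, 35.207) (43.7008, 39.6543)]  |A|=1381.0734
5. canonical 5-gon: [(0, 27.4029) (0, 0) (35.5859, 0) (46.6613, 35.207) (43.7008, 39.6543)]
6. shoelace: 1381.0734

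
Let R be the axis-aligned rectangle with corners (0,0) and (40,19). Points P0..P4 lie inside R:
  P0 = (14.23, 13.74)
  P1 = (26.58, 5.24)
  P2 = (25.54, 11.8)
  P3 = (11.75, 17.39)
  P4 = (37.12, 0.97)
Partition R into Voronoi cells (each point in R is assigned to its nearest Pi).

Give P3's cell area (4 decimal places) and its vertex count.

1. box [0,40]×[0,19]: [(0, 0) (40, 0) (40, 19) (0, 19)]
2. ⊥bis P3·P0 via (12.99,15.565): [(0, 6.7389) (18.0455, 19) (0, 19)]  |A|=110.629
3. ⊥bis P3·P1 via (19.165,11.315): [(0, 6.7389) (18.0455, 19) (0, 19)]  |A|=110.629
4. ⊥bis P3·P2 via (18.645,14.595): [(0, 6.7389) (18.0455, 19) (0, 19)]  |A|=110.629
5. ⊥bis P3·P4 via (24.435,9.18): [(0, 6.7389) (18.0455, 19) (0, 19)]  |A|=110.629
6. canonical 3-gon: [(0, 6.7389) (18.0455, 19) (0, 19)]
7. shoelace: 110.629

Area of P3's cell: 110.6290 (3 vertices)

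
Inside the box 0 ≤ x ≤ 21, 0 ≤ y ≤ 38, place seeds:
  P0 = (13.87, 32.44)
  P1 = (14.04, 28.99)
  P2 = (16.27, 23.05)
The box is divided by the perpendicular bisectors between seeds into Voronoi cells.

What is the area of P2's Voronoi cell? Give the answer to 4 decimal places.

Area of P2's cell: 509.7207

1. box [0,21]×[0,38]: [(0, 0) (21, 0) (21, 38) (0, 38)]
2. ⊥bis P2·P0 via (15.07,27.745): [(0, 23.8932) (0, 0) (21, 0) (21, 29.2607)]  |A|=558.1159
3. ⊥bis P2·P1 via (15.155,26.02): [(0, 20.3305) (0, 0) (21, 0) (21, 28.2143)]  |A|=509.7207
4. canonical 4-gon: [(0, 20.3305) (0, 0) (21, 0) (21, 28.2143)]
5. shoelace: 509.7207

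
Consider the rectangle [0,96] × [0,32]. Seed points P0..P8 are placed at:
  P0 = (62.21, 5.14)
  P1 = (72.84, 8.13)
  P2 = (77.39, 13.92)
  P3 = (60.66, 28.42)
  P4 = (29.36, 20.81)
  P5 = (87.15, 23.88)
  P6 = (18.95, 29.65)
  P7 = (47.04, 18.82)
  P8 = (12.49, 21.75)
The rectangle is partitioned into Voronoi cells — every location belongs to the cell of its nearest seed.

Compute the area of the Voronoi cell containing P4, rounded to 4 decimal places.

Area of P4's cell: 504.2043

1. box [0,96]×[0,32]: [(0, 0) (96, 0) (96, 32) (0, 32)]
2. ⊥bis P4·P0 via (45.785,12.975): [(0, 0) (39.5957, 0) (54.8602, 32) (0, 32)]  |A|=1511.2952
3. ⊥bis P4·P1 via (51.1,14.47): [(0, 0) (39.5957, 0) (54.8602, 32) (0, 32)]  |A|=1511.2952
4. ⊥bis P4·P2 via (53.375,17.365): [(0, 0) (39.5957, 0) (54.8602, 32) (0, 32)]  |A|=1511.2952
5. ⊥bis P4·P3 via (45.01,24.615): [(0, 0) (39.5957, 0) (47.1462, 15.8286) (43.2145, 32) (0, 32)]  |A|=1417.1313
6. ⊥bis P4·P5 via (58.255,22.345): [(0, 0) (39.5957, 0) (47.1462, 15.8286) (43.2145, 32) (0, 32)]  |A|=1417.1313
7. ⊥bis P4·P6 via (24.155,25.23): [(2.7301, 0) (39.5957, 0) (47.1462, 15.8286) (43.2145, 32) (29.904, 32)]  |A|=894.9861
8. ⊥bis P4·P7 via (38.2,19.815): [(2.7301, 0) (35.9697, 0) (39.5715, 32) (29.904, 32)]  |A|=686.5139
9. ⊥bis P4·P8 via (20.925,21.28): [(20.9337, 21.4366) (19.7393, 0) (35.9697, 0) (39.5715, 32) (29.904, 32)]  |A|=504.2043
10. canonical 5-gon: [(20.9337, 21.4366) (19.7393, 0) (35.9697, 0) (39.5715, 32) (29.904, 32)]
11. shoelace: 504.2043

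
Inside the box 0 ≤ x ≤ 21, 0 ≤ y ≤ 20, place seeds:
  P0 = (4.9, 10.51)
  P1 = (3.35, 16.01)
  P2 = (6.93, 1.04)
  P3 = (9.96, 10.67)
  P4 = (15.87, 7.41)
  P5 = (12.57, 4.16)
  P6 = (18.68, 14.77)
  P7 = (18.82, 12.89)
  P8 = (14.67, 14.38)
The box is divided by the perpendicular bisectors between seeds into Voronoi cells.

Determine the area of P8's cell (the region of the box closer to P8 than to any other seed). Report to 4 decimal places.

Area of P8's cell: 52.5470

1. box [0,21]×[0,20]: [(0, 0) (21, 0) (21, 20) (0, 20)]
2. ⊥bis P8·P0 via (9.785,12.445): [(14.7146, 0) (21, 0) (21, 20) (6.7924, 20)]  |A|=204.9302
3. ⊥bis P8·P1 via (9.01,15.195): [(8.9262, 14.6131) (14.7146, 0) (21, 0) (21, 20) (9.7019, 20)]  |A|=197.0936
4. ⊥bis P8·P2 via (10.8,7.71): [(8.9262, 14.6131) (11.9174, 7.0617) (21, 1.7919) (21, 20) (9.7019, 20)]  |A|=166.7634
5. ⊥bis P8·P3 via (12.315,12.525): [(9.1958, 16.485) (20.5752, 2.0383) (21, 1.7919) (21, 20) (9.7019, 20)]  |A|=128.9892
6. ⊥bis P8·P4 via (15.27,10.895): [(9.1958, 16.485) (13.7985, 10.6417) (21, 11.8815) (21, 20) (9.7019, 20)]  |A|=91.6666
7. ⊥bis P8·P5 via (13.62,9.27): [(9.1958, 16.485) (13.7985, 10.6417) (21, 11.8815) (21, 20) (9.7019, 20)]  |A|=91.6666
8. ⊥bis P8·P6 via (16.675,14.575): [(9.1958, 16.485) (13.7985, 10.6417) (17.0039, 11.1935) (16.1474, 20) (9.7019, 20)]  |A|=54.078
9. ⊥bis P8·P7 via (16.745,13.635): [(9.1958, 16.485) (13.7985, 10.6417) (15.7936, 10.9851) (16.7619, 13.6819) (16.1474, 20) (9.7019, 20)]  |A|=52.547
10. canonical 6-gon: [(9.1958, 16.485) (13.7985, 10.6417) (15.7936, 10.9851) (16.7619, 13.6819) (16.1474, 20) (9.7019, 20)]
11. shoelace: 52.547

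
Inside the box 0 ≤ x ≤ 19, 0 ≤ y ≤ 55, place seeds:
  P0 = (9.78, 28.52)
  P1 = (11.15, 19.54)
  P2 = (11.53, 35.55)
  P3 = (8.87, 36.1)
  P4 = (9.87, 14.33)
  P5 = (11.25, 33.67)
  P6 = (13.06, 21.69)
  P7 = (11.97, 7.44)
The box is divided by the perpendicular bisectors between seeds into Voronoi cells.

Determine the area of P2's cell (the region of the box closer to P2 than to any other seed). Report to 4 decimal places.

Area of P2's cell: 145.7351

1. box [0,19]×[0,55]: [(0, 0) (19, 0) (19, 55) (0, 55)]
2. ⊥bis P2·P0 via (10.655,32.035): [(0, 34.6874) (19, 29.9577) (19, 55) (0, 55)]  |A|=430.8722
3. ⊥bis P2·P1 via (11.34,27.545): [(0, 34.6874) (19, 29.9577) (19, 55) (0, 55)]  |A|=430.8722
4. ⊥bis P2·P3 via (10.2,35.825): [(9.477, 32.3282) (19, 29.9577) (19, 55) (14.1648, 55)]  |A|=174.051
5. ⊥bis P2·P4 via (10.7,24.94): [(9.477, 32.3282) (19, 29.9577) (19, 55) (14.1648, 55)]  |A|=174.051
6. ⊥bis P2·P5 via (11.39,34.61): [(9.9918, 34.8182) (19, 33.4766) (19, 55) (14.1648, 55)]  |A|=145.7351
7. ⊥bis P2·P6 via (12.295,28.62): [(9.9918, 34.8182) (19, 33.4766) (19, 55) (14.1648, 55)]  |A|=145.7351
8. ⊥bis P2·P7 via (11.75,21.495): [(9.9918, 34.8182) (19, 33.4766) (19, 55) (14.1648, 55)]  |A|=145.7351
9. canonical 4-gon: [(9.9918, 34.8182) (19, 33.4766) (19, 55) (14.1648, 55)]
10. shoelace: 145.7351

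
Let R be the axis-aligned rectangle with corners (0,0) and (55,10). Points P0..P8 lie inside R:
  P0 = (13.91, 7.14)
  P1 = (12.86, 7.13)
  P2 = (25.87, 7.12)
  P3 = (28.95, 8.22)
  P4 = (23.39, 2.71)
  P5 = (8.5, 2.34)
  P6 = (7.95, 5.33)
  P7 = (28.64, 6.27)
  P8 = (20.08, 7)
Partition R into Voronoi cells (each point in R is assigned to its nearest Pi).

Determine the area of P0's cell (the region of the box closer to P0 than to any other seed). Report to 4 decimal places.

Area of P0's cell: 32.9783

1. box [0,55]×[0,10]: [(0, 0) (55, 0) (55, 10) (0, 10)]
2. ⊥bis P0·P1 via (13.385,7.135): [(13.453, 0) (55, 0) (55, 10) (13.3577, 10)]  |A|=415.9467
3. ⊥bis P0·P2 via (19.89,7.13): [(13.453, 0) (19.8781, 0) (19.8948, 10) (13.3577, 10)]  |A|=64.811
4. ⊥bis P0·P3 via (21.43,7.68): [(13.453, 0) (19.8781, 0) (19.8948, 10) (13.3577, 10)]  |A|=64.811
5. ⊥bis P0·P4 via (18.65,4.925): [(13.453, 0) (16.3485, 0) (19.8908, 7.5802) (19.8948, 10) (13.3577, 10)]  |A|=51.4339
6. ⊥bis P0·P5 via (11.205,4.74): [(13.4317, 2.2303) (15.4105, 0) (16.3485, 0) (19.8908, 7.5802) (19.8948, 10) (13.3577, 10)]  |A|=49.2508
7. ⊥bis P0·P6 via (10.93,6.235): [(13.4317, 2.2303) (15.4105, 0) (16.3485, 0) (19.8908, 7.5802) (19.8948, 10) (13.3577, 10)]  |A|=49.2508
8. ⊥bis P0·P7 via (21.275,6.705): [(13.4317, 2.2303) (15.4105, 0) (16.3485, 0) (19.8908, 7.5802) (19.8948, 10) (13.3577, 10)]  |A|=49.2508
9. ⊥bis P0·P8 via (16.995,7.07): [(13.4317, 2.2303) (15.4105, 0) (16.3485, 0) (16.8594, 1.0932) (17.0615, 10) (13.3577, 10)]  |A|=32.9783
10. canonical 6-gon: [(13.4317, 2.2303) (15.4105, 0) (16.3485, 0) (16.8594, 1.0932) (17.0615, 10) (13.3577, 10)]
11. shoelace: 32.9783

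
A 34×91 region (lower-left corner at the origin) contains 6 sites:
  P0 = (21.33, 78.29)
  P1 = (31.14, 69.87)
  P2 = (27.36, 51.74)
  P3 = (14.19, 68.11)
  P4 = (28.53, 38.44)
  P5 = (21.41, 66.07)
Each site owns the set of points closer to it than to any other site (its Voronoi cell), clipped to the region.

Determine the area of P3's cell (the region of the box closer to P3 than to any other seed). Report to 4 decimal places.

1. box [0,34]×[0,91]: [(0, 0) (34, 0) (34, 91) (0, 91)]
2. ⊥bis P3·P0 via (17.76,73.2): [(0, 85.6564) (0, 0) (34, 0) (34, 61.8097)]  |A|=2506.9235
3. ⊥bis P3·P1 via (22.665,68.99): [(22.5788, 69.8202) (0, 85.6564) (0, 0) (29.8286, 0)]  |A|=2008.3278
4. ⊥bis P3·P2 via (20.775,59.925): [(23.388, 62.0272) (22.5788, 69.8202) (0, 85.6564) (0, 43.2111)]  |A|=577.9266
5. ⊥bis P3·P4 via (21.36,53.275): [(23.388, 62.0272) (22.5788, 69.8202) (0, 85.6564) (0, 43.2111)]  |A|=577.9266
6. ⊥bis P3·P5 via (17.8,67.09): [(14.3047, 54.7196) (19.2342, 72.166) (0, 85.6564) (0, 43.2111)]  |A|=504.6198
7. canonical 4-gon: [(14.3047, 54.7196) (19.2342, 72.166) (0, 85.6564) (0, 43.2111)]
8. shoelace: 504.6198

Area of P3's cell: 504.6198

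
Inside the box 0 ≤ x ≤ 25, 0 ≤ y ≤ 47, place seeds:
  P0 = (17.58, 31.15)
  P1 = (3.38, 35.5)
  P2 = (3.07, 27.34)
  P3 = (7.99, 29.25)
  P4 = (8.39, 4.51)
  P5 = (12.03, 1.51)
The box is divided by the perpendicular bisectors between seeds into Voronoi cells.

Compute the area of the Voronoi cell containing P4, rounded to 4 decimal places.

1. box [0,25]×[0,47]: [(0, 0) (25, 0) (25, 47) (0, 47)]
2. ⊥bis P4·P0 via (12.985,17.83): [(0, 22.3094) (0, 0) (25, 0) (25, 13.6852)]  |A|=449.9328
3. ⊥bis P4·P1 via (5.885,20.005): [(6.4264, 20.0925) (0, 19.0536) (0, 0) (25, 0) (25, 13.6852)]  |A|=439.4711
4. ⊥bis P4·P2 via (5.73,15.925): [(13.3559, 17.702) (0, 14.5898) (0, 0) (25, 0) (25, 13.6852)]  |A|=398.3811
5. ⊥bis P4·P3 via (8.19,16.88): [(15.4009, 16.9966) (9.9504, 16.9085) (0, 14.5898) (0, 0) (25, 0) (25, 13.6852)]  |A|=396.3684
6. ⊥bis P4·P5 via (10.21,3.01): [(20.3347, 15.2946) (15.4009, 16.9966) (9.9504, 16.9085) (0, 14.5898) (0, 0) (7.7292, 0)]  |A|=232.3707
7. canonical 6-gon: [(20.3347, 15.2946) (15.4009, 16.9966) (9.9504, 16.9085) (0, 14.5898) (0, 0) (7.7292, 0)]
8. shoelace: 232.3707

Area of P4's cell: 232.3707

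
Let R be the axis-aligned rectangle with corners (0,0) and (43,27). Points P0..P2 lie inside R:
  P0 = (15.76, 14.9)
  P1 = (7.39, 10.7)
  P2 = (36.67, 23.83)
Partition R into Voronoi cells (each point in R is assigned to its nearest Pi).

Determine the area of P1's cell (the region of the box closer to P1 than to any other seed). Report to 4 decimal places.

1. box [0,43]×[0,27]: [(0, 0) (43, 0) (43, 27) (0, 27)]
2. ⊥bis P1·P0 via (11.575,12.8): [(0, 0) (17.9979, 0) (4.4496, 27) (0, 27)]  |A|=303.0411
3. ⊥bis P1·P2 via (22.03,17.265): [(0, 0) (17.9979, 0) (4.4496, 27) (0, 27)]  |A|=303.0411
4. canonical 4-gon: [(0, 0) (17.9979, 0) (4.4496, 27) (0, 27)]
5. shoelace: 303.0411

Area of P1's cell: 303.0411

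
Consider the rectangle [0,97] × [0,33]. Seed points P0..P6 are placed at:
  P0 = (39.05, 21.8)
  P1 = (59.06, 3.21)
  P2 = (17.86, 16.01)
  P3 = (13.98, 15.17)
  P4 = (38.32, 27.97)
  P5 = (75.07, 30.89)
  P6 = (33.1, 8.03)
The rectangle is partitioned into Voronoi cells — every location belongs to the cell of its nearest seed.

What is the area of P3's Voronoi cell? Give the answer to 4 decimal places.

Area of P3's cell: 518.8523

1. box [0,97]×[0,33]: [(0, 0) (97, 0) (97, 33) (0, 33)]
2. ⊥bis P3·P0 via (26.515,18.485): [(0, 0) (31.4035, 0) (22.6764, 33) (0, 33)]  |A|=892.3184
3. ⊥bis P3·P1 via (36.52,9.19): [(0, 0) (31.4035, 0) (22.6764, 33) (0, 33)]  |A|=892.3184
4. ⊥bis P3·P2 via (15.92,15.59): [(0, 0) (19.2952, 0) (12.1508, 33) (0, 33)]  |A|=518.8587
5. ⊥bis P3·P4 via (26.15,21.57): [(0, 0) (19.2952, 0) (12.1508, 33) (0, 33)]  |A|=518.8587
6. ⊥bis P3·P5 via (44.525,23.03): [(0, 0) (19.2952, 0) (12.1508, 33) (0, 33)]  |A|=518.8587
7. ⊥bis P3·P6 via (23.54,11.6): [(0, 0) (19.2082, 0) (19.2632, 0.1474) (12.1508, 33) (0, 33)]  |A|=518.8523
8. canonical 5-gon: [(0, 0) (19.2082, 0) (19.2632, 0.1474) (12.1508, 33) (0, 33)]
9. shoelace: 518.8523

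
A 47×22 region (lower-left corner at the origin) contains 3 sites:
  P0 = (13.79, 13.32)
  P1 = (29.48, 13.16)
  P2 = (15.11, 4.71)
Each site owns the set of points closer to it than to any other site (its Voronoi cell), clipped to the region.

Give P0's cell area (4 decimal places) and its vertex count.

Area of P0's cell: 293.3204 (4 vertices)

1. box [0,47]×[0,22]: [(0, 0) (47, 0) (47, 22) (0, 22)]
2. ⊥bis P0·P1 via (21.635,13.24): [(0, 0) (21.5, 0) (21.7243, 22) (0, 22)]  |A|=475.4675
3. ⊥bis P0·P2 via (14.45,9.015): [(0, 6.7997) (21.6031, 10.1116) (21.7243, 22) (0, 22)]  |A|=293.3204
4. canonical 4-gon: [(0, 6.7997) (21.6031, 10.1116) (21.7243, 22) (0, 22)]
5. shoelace: 293.3204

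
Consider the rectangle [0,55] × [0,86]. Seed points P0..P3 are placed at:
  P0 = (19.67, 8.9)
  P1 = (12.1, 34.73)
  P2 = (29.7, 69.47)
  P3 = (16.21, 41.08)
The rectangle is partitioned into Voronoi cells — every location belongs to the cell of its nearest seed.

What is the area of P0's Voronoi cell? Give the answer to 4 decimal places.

Area of P0's cell: 1337.1340

1. box [0,55]×[0,86]: [(0, 0) (55, 0) (55, 86) (0, 86)]
2. ⊥bis P0·P1 via (15.885,21.815): [(0, 17.1596) (0, 0) (55, 0) (55, 33.2784)]  |A|=1387.0455
3. ⊥bis P0·P2 via (24.685,39.185): [(0, 17.1596) (0, 0) (55, 0) (55, 33.2784)]  |A|=1387.0455
4. ⊥bis P0·P3 via (17.94,24.99): [(31.8055, 26.4808) (0, 17.1596) (0, 0) (55, 0) (55, 28.9747)]  |A|=1337.134
5. canonical 5-gon: [(31.8055, 26.4808) (0, 17.1596) (0, 0) (55, 0) (55, 28.9747)]
6. shoelace: 1337.134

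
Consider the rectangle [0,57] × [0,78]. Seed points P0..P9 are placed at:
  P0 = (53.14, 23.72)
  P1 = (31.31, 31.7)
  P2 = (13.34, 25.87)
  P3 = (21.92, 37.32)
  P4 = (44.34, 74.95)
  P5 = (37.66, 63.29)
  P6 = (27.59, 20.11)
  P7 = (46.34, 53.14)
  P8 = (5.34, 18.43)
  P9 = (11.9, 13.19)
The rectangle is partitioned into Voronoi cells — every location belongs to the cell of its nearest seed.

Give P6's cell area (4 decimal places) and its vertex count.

1. box [0,57]×[0,78]: [(0, 0) (57, 0) (57, 78) (0, 78)]
2. ⊥bis P6·P0 via (40.365,21.915): [(0, 0) (43.4614, 0) (32.4407, 78) (0, 78)]  |A|=2960.1806
3. ⊥bis P6·P1 via (29.45,25.905): [(0, 35.3575) (0, 0) (43.4614, 0) (40.293, 22.4248)]  |A|=1199.6346
4. ⊥bis P6·P2 via (20.465,22.99): [(22.5398, 28.1229) (11.1722, 0) (43.4614, 0) (40.293, 22.4248)]  |A|=644.0622
5. ⊥bis P6·P3 via (24.755,28.715): [(22.7516, 28.055) (22.4755, 27.964) (11.1722, 0) (43.4614, 0) (40.293, 22.4248)]  |A|=644.0431
6. ⊥bis P6·P4 via (35.965,47.53): [(22.7516, 28.055) (22.4755, 27.964) (11.1722, 0) (43.4614, 0) (40.293, 22.4248)]  |A|=644.0431
7. ⊥bis P6·P5 via (32.625,41.7): [(22.7516, 28.055) (22.4755, 27.964) (11.1722, 0) (43.4614, 0) (40.293, 22.4248)]  |A|=644.0431
8. ⊥bis P6·P7 via (36.965,36.625): [(22.7516, 28.055) (22.4755, 27.964) (11.1722, 0) (43.4614, 0) (40.293, 22.4248)]  |A|=644.0431
9. ⊥bis P6·P8 via (16.465,19.27): [(22.7516, 28.055) (22.4755, 27.964) (16.8579, 14.0662) (17.92, 0) (43.4614, 0) (40.293, 22.4248)]  |A|=596.5852
10. ⊥bis P6·P9 via (19.745,16.65): [(22.7516, 28.055) (22.4755, 27.964) (18.7835, 18.83) (27.0884, 0) (43.4614, 0) (40.293, 22.4248)]  |A|=494.1917
11. canonical 6-gon: [(22.7516, 28.055) (22.4755, 27.964) (18.7835, 18.83) (27.0884, 0) (43.4614, 0) (40.293, 22.4248)]
12. shoelace: 494.1917

Area of P6's cell: 494.1917 (6 vertices)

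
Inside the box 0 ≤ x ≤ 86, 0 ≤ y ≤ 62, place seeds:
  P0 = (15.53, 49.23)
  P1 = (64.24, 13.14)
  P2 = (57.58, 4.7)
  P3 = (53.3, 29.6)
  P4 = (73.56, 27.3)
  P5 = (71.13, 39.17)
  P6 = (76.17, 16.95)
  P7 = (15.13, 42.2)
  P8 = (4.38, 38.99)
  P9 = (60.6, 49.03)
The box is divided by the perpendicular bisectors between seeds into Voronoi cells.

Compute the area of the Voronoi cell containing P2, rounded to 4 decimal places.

1. box [0,86]×[0,62]: [(0, 0) (86, 0) (86, 62) (0, 62)]
2. ⊥bis P2·P0 via (36.555,26.965): [(7.9997, 0) (86, 0) (86, 62) (73.6563, 62)]  |A|=2800.6656
3. ⊥bis P2·P1 via (60.91,8.92): [(37.232, 27.6043) (7.9997, 0) (72.214, 0)]  |A|=886.296
4. ⊥bis P2·P3 via (55.44,17.15): [(51.3675, 16.45) (19.6457, 10.9974) (7.9997, 0) (72.214, 0)]  |A|=670.841
5. ⊥bis P2·P4 via (65.57,16): [(51.3675, 16.45) (19.6457, 10.9974) (7.9997, 0) (72.214, 0)]  |A|=670.841
6. ⊥bis P2·P5 via (64.355,21.935): [(51.3675, 16.45) (19.6457, 10.9974) (7.9997, 0) (72.214, 0)]  |A|=670.841
7. ⊥bis P2·P6 via (66.875,10.825): [(51.3675, 16.45) (19.6457, 10.9974) (7.9997, 0) (72.214, 0)]  |A|=670.841
8. ⊥bis P2·P7 via (36.355,23.45): [(51.3675, 16.45) (26.3765, 12.1543) (15.6395, 0) (72.214, 0)]  |A|=594.1388
9. ⊥bis P2·P8 via (30.98,21.845): [(51.3675, 16.45) (26.3765, 12.1543) (20.3011, 5.277) (16.8998, 0) (72.214, 0)]  |A|=590.8133
10. ⊥bis P2·P9 via (59.09,26.865): [(51.3675, 16.45) (26.3765, 12.1543) (20.3011, 5.277) (16.8998, 0) (72.214, 0)]  |A|=590.8133
11. canonical 5-gon: [(51.3675, 16.45) (26.3765, 12.1543) (20.3011, 5.277) (16.8998, 0) (72.214, 0)]
12. shoelace: 590.8133

Area of P2's cell: 590.8133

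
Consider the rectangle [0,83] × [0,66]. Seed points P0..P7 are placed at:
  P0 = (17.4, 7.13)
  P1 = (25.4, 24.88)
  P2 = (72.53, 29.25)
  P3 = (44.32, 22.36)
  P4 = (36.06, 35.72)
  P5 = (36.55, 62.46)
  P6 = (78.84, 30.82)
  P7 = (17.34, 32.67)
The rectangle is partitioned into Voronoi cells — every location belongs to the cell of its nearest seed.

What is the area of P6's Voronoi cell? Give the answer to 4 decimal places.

Area of P6's cell: 516.6720

1. box [0,83]×[0,66]: [(0, 0) (83, 0) (83, 66) (0, 66)]
2. ⊥bis P6·P0 via (48.12,18.975): [(55.4364, 0) (83, 0) (83, 66) (29.9881, 66)]  |A|=2658.9916
3. ⊥bis P6·P1 via (52.12,27.85): [(55.1262, 0.8045) (55.4364, 0) (83, 0) (83, 66) (47.8795, 66)]  |A|=2075.772
4. ⊥bis P6·P2 via (75.685,30.035): [(83, 0.6352) (83, 66) (66.7365, 66)]  |A|=531.5301
5. ⊥bis P6·P3 via (61.58,26.59): [(83, 0.6352) (83, 66) (66.7365, 66)]  |A|=531.5301
6. ⊥bis P6·P4 via (57.45,33.27): [(83, 0.6352) (83, 66) (66.7365, 66)]  |A|=531.5301
7. ⊥bis P6·P5 via (57.695,46.64): [(68.0949, 60.5405) (83, 0.6352) (83, 66) (72.1795, 66)]  |A|=516.672
8. ⊥bis P6·P7 via (48.09,31.745): [(68.0949, 60.5405) (83, 0.6352) (83, 66) (72.1795, 66)]  |A|=516.672
9. canonical 4-gon: [(68.0949, 60.5405) (83, 0.6352) (83, 66) (72.1795, 66)]
10. shoelace: 516.672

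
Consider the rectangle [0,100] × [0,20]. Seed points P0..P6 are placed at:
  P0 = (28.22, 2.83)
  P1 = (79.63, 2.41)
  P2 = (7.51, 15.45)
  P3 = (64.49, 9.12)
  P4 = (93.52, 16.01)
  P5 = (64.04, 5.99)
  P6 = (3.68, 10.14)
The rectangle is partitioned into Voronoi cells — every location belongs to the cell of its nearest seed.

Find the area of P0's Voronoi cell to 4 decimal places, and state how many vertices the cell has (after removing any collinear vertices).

1. box [0,100]×[0,20]: [(0, 0) (100, 0) (100, 20) (0, 20)]
2. ⊥bis P0·P1 via (53.925,2.62): [(0, 0) (53.9036, 0) (54.067, 20) (0, 20)]  |A|=1079.7058
3. ⊥bis P0·P2 via (17.865,9.14): [(12.2954, 0) (53.9036, 0) (54.067, 20) (24.4827, 20)]  |A|=711.9247
4. ⊥bis P0·P3 via (46.355,5.975): [(12.2954, 0) (47.3912, 0) (43.9228, 20) (24.4827, 20)]  |A|=545.3584
5. ⊥bis P0·P4 via (60.87,9.42): [(12.2954, 0) (47.3912, 0) (43.9228, 20) (24.4827, 20)]  |A|=545.3584
6. ⊥bis P0·P5 via (46.13,4.41): [(12.2954, 0) (46.519, 0) (45.616, 10.2362) (43.9228, 20) (24.4827, 20)]  |A|=540.8947
7. ⊥bis P0·P6 via (15.95,6.485): [(15.6658, 5.5311) (14.0182, 0) (46.519, 0) (45.616, 10.2362) (43.9228, 20) (24.4827, 20)]  |A|=536.1301
8. canonical 6-gon: [(15.6658, 5.5311) (14.0182, 0) (46.519, 0) (45.616, 10.2362) (43.9228, 20) (24.4827, 20)]
9. shoelace: 536.1301

Area of P0's cell: 536.1301 (6 vertices)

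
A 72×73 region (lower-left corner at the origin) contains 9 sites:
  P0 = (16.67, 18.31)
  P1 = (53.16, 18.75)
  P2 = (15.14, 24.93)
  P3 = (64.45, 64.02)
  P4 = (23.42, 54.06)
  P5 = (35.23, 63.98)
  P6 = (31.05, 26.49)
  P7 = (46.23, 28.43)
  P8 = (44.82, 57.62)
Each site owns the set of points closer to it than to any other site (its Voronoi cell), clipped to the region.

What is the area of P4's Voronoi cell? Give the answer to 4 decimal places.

Area of P4's cell: 930.5537

1. box [0,72]×[0,73]: [(0, 0) (72, 0) (72, 73) (0, 73)]
2. ⊥bis P4·P0 via (20.045,36.185): [(0, 39.9697) (72, 26.3753) (72, 73) (0, 73)]  |A|=2867.5787
3. ⊥bis P4·P1 via (38.29,36.405): [(0, 39.9697) (34.7356, 33.4113) (72, 64.7974) (72, 73) (0, 73)]  |A|=2151.6901
4. ⊥bis P4·P2 via (19.28,39.495): [(0, 44.9752) (36.2363, 34.6753) (72, 64.7974) (72, 73) (0, 73)]  |A|=2034.1253
5. ⊥bis P4·P3 via (43.935,59.04): [(0, 44.9752) (36.2363, 34.6753) (47.5387, 44.1947) (40.5462, 73) (0, 73)]  |A|=1480.7848
6. ⊥bis P4·P5 via (29.325,59.02): [(0, 44.9752) (36.2363, 34.6753) (44.1647, 41.353) (17.5823, 73) (0, 73)]  |A|=1058.885
7. ⊥bis P4·P6 via (27.235,40.275): [(0, 44.9752) (21.814, 38.7747) (41.7062, 44.2799) (17.5823, 73) (0, 73)]  |A|=958.6013
8. ⊥bis P4·P7 via (34.825,41.245): [(0, 44.9752) (21.814, 38.7747) (36.6686, 42.8857) (40.2214, 46.0476) (17.5823, 73) (0, 73)]  |A|=953.1137
9. ⊥bis P4·P8 via (34.12,55.84): [(0, 44.9752) (21.814, 38.7747) (36.2923, 42.7816) (34.6445, 52.687) (17.5823, 73) (0, 73)]  |A|=930.5537
10. canonical 6-gon: [(0, 44.9752) (21.814, 38.7747) (36.2923, 42.7816) (34.6445, 52.687) (17.5823, 73) (0, 73)]
11. shoelace: 930.5537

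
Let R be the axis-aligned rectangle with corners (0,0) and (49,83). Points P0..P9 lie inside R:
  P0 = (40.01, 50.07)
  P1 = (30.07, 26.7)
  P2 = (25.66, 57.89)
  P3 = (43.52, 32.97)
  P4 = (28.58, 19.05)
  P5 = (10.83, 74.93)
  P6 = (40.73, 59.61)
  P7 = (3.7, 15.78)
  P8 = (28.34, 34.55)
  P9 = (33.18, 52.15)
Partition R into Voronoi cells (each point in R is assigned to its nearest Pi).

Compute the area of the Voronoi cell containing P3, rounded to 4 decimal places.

1. box [0,49]×[0,83]: [(0, 0) (49, 0) (49, 83) (0, 83)]
2. ⊥bis P3·P0 via (41.765,41.52): [(0, 32.9472) (0, 0) (49, 0) (49, 43.0051)]  |A|=1860.8304
3. ⊥bis P3·P1 via (36.795,29.835): [(32.2575, 39.5685) (49, 3.6536) (49, 43.0051)]  |A|=329.4201
4. ⊥bis P3·P2 via (34.59,45.43): [(32.2575, 39.5685) (49, 3.6536) (49, 43.0051)]  |A|=329.4201
5. ⊥bis P3·P4 via (36.05,26.01): [(32.2575, 39.5685) (41.1095, 20.5797) (49, 12.1111) (49, 43.0051)]  |A|=296.0535
6. ⊥bis P3·P5 via (27.175,53.95): [(32.2575, 39.5685) (41.1095, 20.5797) (49, 12.1111) (49, 43.0051)]  |A|=296.0535
7. ⊥bis P3·P6 via (42.125,46.29): [(32.2575, 39.5685) (41.1095, 20.5797) (49, 12.1111) (49, 43.0051)]  |A|=296.0535
8. ⊥bis P3·P7 via (23.61,24.375): [(32.2575, 39.5685) (41.1095, 20.5797) (49, 12.1111) (49, 43.0051)]  |A|=296.0535
9. ⊥bis P3·P8 via (35.93,33.76): [(36.6279, 40.4656) (35.7539, 32.0683) (41.1095, 20.5797) (49, 12.1111) (49, 43.0051)]  |A|=278.0958
10. ⊥bis P3·P9 via (38.35,42.56): [(36.6279, 40.4656) (35.7539, 32.0683) (41.1095, 20.5797) (49, 12.1111) (49, 43.0051)]  |A|=278.0958
11. canonical 5-gon: [(36.6279, 40.4656) (35.7539, 32.0683) (41.1095, 20.5797) (49, 12.1111) (49, 43.0051)]
12. shoelace: 278.0958

Area of P3's cell: 278.0958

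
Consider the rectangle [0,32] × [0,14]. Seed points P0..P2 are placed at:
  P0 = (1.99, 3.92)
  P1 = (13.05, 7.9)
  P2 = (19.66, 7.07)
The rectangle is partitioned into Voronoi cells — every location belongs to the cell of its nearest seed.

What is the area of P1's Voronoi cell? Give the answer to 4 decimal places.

1. box [0,32]×[0,14]: [(0, 0) (32, 0) (32, 14) (0, 14)]
2. ⊥bis P1·P0 via (7.52,5.91): [(9.6467, 0) (32, 0) (32, 14) (4.6088, 14)]  |A|=348.2114
3. ⊥bis P1·P2 via (16.355,7.485): [(9.6467, 0) (15.4151, 0) (17.1731, 14) (4.6088, 14)]  |A|=128.3288
4. canonical 4-gon: [(9.6467, 0) (15.4151, 0) (17.1731, 14) (4.6088, 14)]
5. shoelace: 128.3288

Area of P1's cell: 128.3288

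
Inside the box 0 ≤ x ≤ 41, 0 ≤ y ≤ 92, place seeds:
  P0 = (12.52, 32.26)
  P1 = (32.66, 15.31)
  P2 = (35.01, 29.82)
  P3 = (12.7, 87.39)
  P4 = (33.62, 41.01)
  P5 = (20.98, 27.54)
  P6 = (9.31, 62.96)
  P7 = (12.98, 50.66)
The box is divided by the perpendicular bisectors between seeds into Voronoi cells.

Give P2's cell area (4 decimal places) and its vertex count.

Area of P2's cell: 169.3943 (4 vertices)

1. box [0,41]×[0,92]: [(0, 0) (41, 0) (41, 92) (0, 92)]
2. ⊥bis P2·P0 via (23.765,31.04): [(20.3974, 0) (41, 0) (41, 92) (30.3787, 92)]  |A|=1436.2994
3. ⊥bis P2·P1 via (33.835,22.565): [(23.0353, 24.3141) (41, 21.4046) (41, 92) (30.3787, 92)]  |A|=993.569
4. ⊥bis P2·P3 via (23.855,58.605): [(26.8829, 59.7784) (23.0353, 24.3141) (41, 21.4046) (41, 65.2492)]  |A|=633.6295
5. ⊥bis P2·P4 via (34.315,35.415): [(24.102, 34.1464) (23.0353, 24.3141) (41, 21.4046) (41, 36.2454)]  |A|=215.2588
6. ⊥bis P2·P5 via (27.995,28.68): [(27.0472, 34.5122) (28.8577, 23.3711) (41, 21.4046) (41, 36.2454)]  |A|=169.3943
7. ⊥bis P2·P6 via (22.16,46.39): [(27.0472, 34.5122) (28.8577, 23.3711) (41, 21.4046) (41, 36.2454)]  |A|=169.3943
8. ⊥bis P2·P7 via (23.995,40.24): [(27.0472, 34.5122) (28.8577, 23.3711) (41, 21.4046) (41, 36.2454)]  |A|=169.3943
9. canonical 4-gon: [(27.0472, 34.5122) (28.8577, 23.3711) (41, 21.4046) (41, 36.2454)]
10. shoelace: 169.3943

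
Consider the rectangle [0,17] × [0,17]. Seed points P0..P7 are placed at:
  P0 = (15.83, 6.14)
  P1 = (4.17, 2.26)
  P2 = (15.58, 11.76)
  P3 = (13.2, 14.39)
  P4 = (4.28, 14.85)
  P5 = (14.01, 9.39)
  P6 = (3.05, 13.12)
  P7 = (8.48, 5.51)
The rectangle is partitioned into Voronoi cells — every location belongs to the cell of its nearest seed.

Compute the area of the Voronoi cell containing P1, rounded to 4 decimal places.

1. box [0,17]×[0,17]: [(0, 0) (17, 0) (17, 17) (0, 17)]
2. ⊥bis P1·P0 via (10,4.2): [(0, 0) (11.3976, 0) (5.7407, 17) (0, 17)]  |A|=145.6751
3. ⊥bis P1·P2 via (9.875,7.01): [(0, 0) (11.3976, 0) (8.5257, 8.6306) (1.5573, 17) (0, 17)]  |A|=128.1691
4. ⊥bis P1·P3 via (8.685,8.325): [(0, 14.7904) (0, 0) (11.3976, 0) (8.6084, 8.382)]  |A|=111.4283
5. ⊥bis P1·P4 via (4.225,8.555): [(8.4253, 8.5183) (0, 8.5919) (0, 0) (11.3976, 0) (8.6084, 8.382)]  |A|=85.3161
6. ⊥bis P1·P5 via (9.09,5.825): [(7.1303, 8.5296) (0, 8.5919) (0, 0) (11.3976, 0) (9.7729, 4.8826)]  |A|=82.7285
7. ⊥bis P1·P6 via (3.61,7.69): [(7.4516, 8.0862) (0, 7.3177) (0, 0) (11.3976, 0) (9.7729, 4.8826)]  |A|=76.4102
8. ⊥bis P1·P7 via (6.325,3.885): [(3.4669, 7.6752) (0, 7.3177) (0, 0) (9.2545, 0)]  |A|=48.2003
9. canonical 4-gon: [(3.4669, 7.6752) (0, 7.3177) (0, 0) (9.2545, 0)]
10. shoelace: 48.2003

Area of P1's cell: 48.2003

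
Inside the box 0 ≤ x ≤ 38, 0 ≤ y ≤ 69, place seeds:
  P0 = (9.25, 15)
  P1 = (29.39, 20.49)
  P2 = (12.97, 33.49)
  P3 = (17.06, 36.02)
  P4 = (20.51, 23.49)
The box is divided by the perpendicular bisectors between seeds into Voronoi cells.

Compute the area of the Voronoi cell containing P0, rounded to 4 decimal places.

Area of P0's cell: 474.9384

1. box [0,38]×[0,69]: [(0, 0) (38, 0) (38, 69) (0, 69)]
2. ⊥bis P0·P1 via (19.32,17.745): [(0, 0) (24.1571, 0) (5.3483, 69) (0, 69)]  |A|=1017.9379
3. ⊥bis P0·P2 via (11.11,24.245): [(0, 26.4802) (0, 0) (24.1571, 0) (17.9217, 22.8745)]  |A|=513.5775
4. ⊥bis P0·P3 via (13.155,25.51): [(0, 26.4802) (0, 0) (24.1571, 0) (17.9217, 22.8745)]  |A|=513.5775
5. ⊥bis P0·P4 via (14.88,19.245): [(11.11, 24.245) (0, 26.4802) (0, 0) (24.1571, 0) (21.1937, 10.8714)]  |A|=474.9384
6. canonical 5-gon: [(11.11, 24.245) (0, 26.4802) (0, 0) (24.1571, 0) (21.1937, 10.8714)]
7. shoelace: 474.9384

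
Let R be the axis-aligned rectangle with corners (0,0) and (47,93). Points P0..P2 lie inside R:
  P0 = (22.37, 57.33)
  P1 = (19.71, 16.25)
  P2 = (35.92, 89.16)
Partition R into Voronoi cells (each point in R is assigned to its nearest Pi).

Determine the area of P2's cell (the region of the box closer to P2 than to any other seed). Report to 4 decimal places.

1. box [0,47]×[0,93]: [(0, 0) (47, 0) (47, 93) (0, 93)]
2. ⊥bis P2·P0 via (29.145,73.245): [(0, 85.652) (47, 65.6441) (47, 93) (0, 93)]  |A|=815.5407
3. ⊥bis P2·P1 via (27.815,52.705): [(0, 85.652) (47, 65.6441) (47, 93) (0, 93)]  |A|=815.5407
4. canonical 4-gon: [(0, 85.652) (47, 65.6441) (47, 93) (0, 93)]
5. shoelace: 815.5407

Area of P2's cell: 815.5407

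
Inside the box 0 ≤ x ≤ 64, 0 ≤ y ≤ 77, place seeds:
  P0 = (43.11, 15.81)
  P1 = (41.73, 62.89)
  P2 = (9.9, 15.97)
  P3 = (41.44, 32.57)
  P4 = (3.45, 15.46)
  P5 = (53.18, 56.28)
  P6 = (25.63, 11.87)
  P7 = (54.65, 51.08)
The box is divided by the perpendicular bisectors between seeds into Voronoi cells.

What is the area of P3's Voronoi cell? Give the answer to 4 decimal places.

1. box [0,64]×[0,77]: [(0, 0) (64, 0) (64, 77) (0, 77)]
2. ⊥bis P3·P0 via (42.275,24.19): [(0, 19.9776) (64, 26.3547) (64, 77) (0, 77)]  |A|=3445.3646
3. ⊥bis P3·P1 via (41.585,47.73): [(0, 48.1277) (0, 19.9776) (64, 26.3547) (64, 47.5156)]  |A|=1577.9519
4. ⊥bis P3·P2 via (25.67,24.27): [(13.1796, 48.0017) (26.5374, 22.6219) (64, 26.3547) (64, 47.5156)]  |A|=1038.0296
5. ⊥bis P3·P4 via (22.445,24.015): [(13.1796, 48.0017) (26.5374, 22.6219) (64, 26.3547) (64, 47.5156)]  |A|=1038.0296
6. ⊥bis P3·P5 via (47.31,44.425): [(40.6165, 47.7393) (13.1796, 48.0017) (26.5374, 22.6219) (64, 26.3547) (64, 36.161)]  |A|=905.2741
7. ⊥bis P3·P6 via (33.535,22.22): [(40.6165, 47.7393) (13.1796, 48.0017) (22.1874, 30.8869) (32.262, 23.1923) (64, 26.3547) (64, 36.161)]  |A|=880.3765
8. ⊥bis P3·P7 via (48.045,41.825): [(39.7462, 47.7476) (13.1796, 48.0017) (22.1874, 30.8869) (32.262, 23.1923) (64, 26.3547) (64, 30.4384)]  |A|=806.0388
9. canonical 6-gon: [(39.7462, 47.7476) (13.1796, 48.0017) (22.1874, 30.8869) (32.262, 23.1923) (64, 26.3547) (64, 30.4384)]
10. shoelace: 806.0388

Area of P3's cell: 806.0388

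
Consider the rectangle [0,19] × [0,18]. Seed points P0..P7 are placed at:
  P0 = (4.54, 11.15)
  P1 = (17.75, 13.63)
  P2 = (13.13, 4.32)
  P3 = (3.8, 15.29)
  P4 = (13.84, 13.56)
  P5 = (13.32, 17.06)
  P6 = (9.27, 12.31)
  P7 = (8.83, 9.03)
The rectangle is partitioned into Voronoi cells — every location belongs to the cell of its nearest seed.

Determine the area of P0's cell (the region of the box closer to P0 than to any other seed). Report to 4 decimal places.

1. box [0,19]×[0,18]: [(0, 0) (19, 0) (19, 18) (0, 18)]
2. ⊥bis P0·P1 via (11.145,12.39): [(0, 0) (13.4711, 0) (10.0918, 18) (0, 18)]  |A|=212.0657
3. ⊥bis P0·P2 via (8.835,7.735): [(0, 0) (2.6848, 0) (11.4107, 10.9745) (10.0918, 18) (0, 18)]  |A|=152.879
4. ⊥bis P0·P3 via (4.17,13.22): [(0, 12.4746) (0, 0) (2.6848, 0) (11.4107, 10.9745) (10.7678, 14.3993)]  |A|=104.9624
5. ⊥bis P0·P4 via (9.19,12.355): [(8.7535, 14.0393) (0, 12.4746) (0, 0) (2.6848, 0) (10.0057, 9.2074)]  |A|=96.8965
6. ⊥bis P0·P5 via (8.93,14.105): [(8.7535, 14.0393) (0, 12.4746) (0, 0) (2.6848, 0) (10.0057, 9.2074)]  |A|=96.8965
7. ⊥bis P0·P6 via (6.905,11.73): [(6.4401, 13.6258) (0, 12.4746) (0, 0) (2.6848, 0) (8.1088, 6.8216)]  |A|=82.6043
8. ⊥bis P0·P7 via (6.685,10.09): [(7.1008, 10.9315) (6.4401, 13.6258) (0, 12.4746) (0, 0) (1.6988, 0)]  |A|=62.6314
9. canonical 5-gon: [(7.1008, 10.9315) (6.4401, 13.6258) (0, 12.4746) (0, 0) (1.6988, 0)]
10. shoelace: 62.6314

Area of P0's cell: 62.6314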